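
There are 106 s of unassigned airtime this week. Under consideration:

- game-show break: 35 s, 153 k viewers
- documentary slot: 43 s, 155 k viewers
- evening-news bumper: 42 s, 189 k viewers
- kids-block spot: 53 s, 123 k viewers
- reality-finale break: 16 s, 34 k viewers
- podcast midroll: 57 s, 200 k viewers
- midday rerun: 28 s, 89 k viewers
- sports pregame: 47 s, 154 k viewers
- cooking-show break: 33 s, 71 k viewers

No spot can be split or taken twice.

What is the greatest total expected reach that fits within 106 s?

431

Best packing: game-show break + evening-news bumper + midday rerun — 105 s, 431 total.
Next best is game-show break + documentary slot + midday rerun at 397 (106 s) — short by 34.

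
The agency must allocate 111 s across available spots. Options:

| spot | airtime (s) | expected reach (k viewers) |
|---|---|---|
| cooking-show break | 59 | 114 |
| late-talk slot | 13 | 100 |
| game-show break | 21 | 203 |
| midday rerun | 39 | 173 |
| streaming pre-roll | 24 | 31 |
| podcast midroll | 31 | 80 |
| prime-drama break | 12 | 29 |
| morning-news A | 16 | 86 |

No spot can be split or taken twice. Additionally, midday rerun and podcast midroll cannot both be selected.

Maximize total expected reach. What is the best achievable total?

591

Taking late-talk slot + game-show break + midday rerun + prime-drama break + morning-news A: 101 s used, 591 in expected reach.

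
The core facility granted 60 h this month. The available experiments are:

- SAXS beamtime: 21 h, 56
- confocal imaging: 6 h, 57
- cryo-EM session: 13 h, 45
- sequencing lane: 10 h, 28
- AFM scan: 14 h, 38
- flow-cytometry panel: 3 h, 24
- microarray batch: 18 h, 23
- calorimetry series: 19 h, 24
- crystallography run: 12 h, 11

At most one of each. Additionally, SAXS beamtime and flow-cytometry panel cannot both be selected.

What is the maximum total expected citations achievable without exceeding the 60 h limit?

Confocal imaging + cryo-EM session + sequencing lane + AFM scan + flow-cytometry panel + crystallography run uses 58 of the 60 h and totals 203.
Runner-up SAXS beamtime + confocal imaging + cryo-EM session + AFM scan tops out at 196.

203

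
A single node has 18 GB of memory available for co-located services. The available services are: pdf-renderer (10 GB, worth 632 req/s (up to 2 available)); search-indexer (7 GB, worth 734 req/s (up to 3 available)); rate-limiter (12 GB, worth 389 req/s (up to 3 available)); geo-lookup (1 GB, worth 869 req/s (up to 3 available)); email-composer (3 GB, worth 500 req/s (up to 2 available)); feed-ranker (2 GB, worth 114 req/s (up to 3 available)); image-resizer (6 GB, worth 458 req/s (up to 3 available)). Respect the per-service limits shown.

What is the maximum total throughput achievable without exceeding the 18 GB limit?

Ranking by ratio (throughput/GB): geo-lookup 869.00, email-composer 166.67, search-indexer 104.86, image-resizer 76.33.
Taking search-indexer + 3×geo-lookup + 2×email-composer + feed-ranker: 18 GB used, 4455 in throughput.
No other feasible combination exceeds 4455.

4455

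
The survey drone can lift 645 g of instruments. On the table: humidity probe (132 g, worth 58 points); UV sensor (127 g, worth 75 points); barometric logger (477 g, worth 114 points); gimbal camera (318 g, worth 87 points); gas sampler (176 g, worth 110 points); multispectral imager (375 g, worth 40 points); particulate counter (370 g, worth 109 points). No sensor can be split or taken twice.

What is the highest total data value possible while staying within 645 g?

272

Greedy by ratio would take humidity probe + UV sensor + gas sampler: 435 g used, total 243.
The 132 g tied up in humidity probe is better spent on gimbal camera — total rises to 272 (621 g).
The closest alternative, humidity probe + gimbal camera + gas sampler, reaches only 255.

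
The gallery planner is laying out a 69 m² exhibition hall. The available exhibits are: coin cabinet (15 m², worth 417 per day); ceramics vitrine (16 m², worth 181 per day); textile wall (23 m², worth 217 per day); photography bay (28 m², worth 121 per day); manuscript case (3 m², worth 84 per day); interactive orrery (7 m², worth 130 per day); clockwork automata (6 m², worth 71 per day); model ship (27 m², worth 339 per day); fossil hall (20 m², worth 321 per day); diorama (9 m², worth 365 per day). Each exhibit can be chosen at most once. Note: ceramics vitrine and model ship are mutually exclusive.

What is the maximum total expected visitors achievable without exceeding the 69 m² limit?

1439

Density check — diorama 40.56, manuscript case 28.00, coin cabinet 27.80 are the best per m².
Greedy by ratio would take coin cabinet + manuscript case + interactive orrery + clockwork automata + fossil hall + diorama: 60 m² used, total 1388.
The 7 m² tied up in interactive orrery is better spent on ceramics vitrine — total rises to 1439 (69 m²).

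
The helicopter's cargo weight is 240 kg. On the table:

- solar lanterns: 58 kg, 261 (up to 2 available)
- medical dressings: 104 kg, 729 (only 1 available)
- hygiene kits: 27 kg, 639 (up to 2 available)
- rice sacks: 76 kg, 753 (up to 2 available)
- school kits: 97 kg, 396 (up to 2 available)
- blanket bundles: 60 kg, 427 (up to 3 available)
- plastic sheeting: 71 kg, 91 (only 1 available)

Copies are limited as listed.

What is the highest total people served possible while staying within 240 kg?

2784

By people served per kg: hygiene kits 23.67, rice sacks 9.91, blanket bundles 7.12 lead.
Best packing: 2×hygiene kits + 2×rice sacks — 206 kg, 2784 total.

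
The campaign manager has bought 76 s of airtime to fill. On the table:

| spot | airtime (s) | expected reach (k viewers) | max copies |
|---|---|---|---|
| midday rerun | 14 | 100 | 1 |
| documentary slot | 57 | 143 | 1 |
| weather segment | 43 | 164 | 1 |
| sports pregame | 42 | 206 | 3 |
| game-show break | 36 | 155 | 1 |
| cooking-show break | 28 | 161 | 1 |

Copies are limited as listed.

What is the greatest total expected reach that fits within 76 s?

367

Filling by ratio: midday rerun + cooking-show break for 261, with 34 s left unused.
Replace midday rerun with sports pregame: the trade gains 106 net, giving 367 at 70 s.
The spare 6 s is too small for any remaining spot, and no exchange beats 367.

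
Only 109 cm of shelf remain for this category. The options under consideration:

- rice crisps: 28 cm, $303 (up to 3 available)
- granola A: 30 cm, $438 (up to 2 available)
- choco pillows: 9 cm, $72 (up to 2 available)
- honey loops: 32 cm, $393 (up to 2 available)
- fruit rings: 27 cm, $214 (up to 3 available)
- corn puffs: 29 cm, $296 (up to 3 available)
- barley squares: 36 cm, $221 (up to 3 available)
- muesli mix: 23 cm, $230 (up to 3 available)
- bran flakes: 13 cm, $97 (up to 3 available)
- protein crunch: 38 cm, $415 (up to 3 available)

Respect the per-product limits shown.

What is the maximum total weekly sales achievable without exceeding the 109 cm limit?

1366

Density check — granola A 14.60, honey loops 12.28, protein crunch 10.92, rice crisps 10.82 are the best per cm.
Greedy by ratio would take 2×granola A + choco pillows + honey loops: 101 cm used, total 1341.
The 9 cm tied up in choco pillows is better spent on bran flakes — total rises to 1366 (105 cm).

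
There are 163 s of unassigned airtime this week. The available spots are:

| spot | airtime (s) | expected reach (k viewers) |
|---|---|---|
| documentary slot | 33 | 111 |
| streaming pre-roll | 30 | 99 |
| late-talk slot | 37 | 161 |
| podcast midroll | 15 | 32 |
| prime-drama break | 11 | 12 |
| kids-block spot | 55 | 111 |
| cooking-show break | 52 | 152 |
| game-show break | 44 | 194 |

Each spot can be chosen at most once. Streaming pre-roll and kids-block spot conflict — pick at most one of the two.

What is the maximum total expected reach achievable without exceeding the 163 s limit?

Filling by ratio: documentary slot + streaming pre-roll + late-talk slot + podcast midroll + game-show break for 597, with 4 s left unused.
The 48 s tied up in documentary slot and podcast midroll is better spent on cooking-show break — total rises to 606 (163 s).
Runner-up documentary slot + streaming pre-roll + late-talk slot + podcast midroll + game-show break tops out at 597.

606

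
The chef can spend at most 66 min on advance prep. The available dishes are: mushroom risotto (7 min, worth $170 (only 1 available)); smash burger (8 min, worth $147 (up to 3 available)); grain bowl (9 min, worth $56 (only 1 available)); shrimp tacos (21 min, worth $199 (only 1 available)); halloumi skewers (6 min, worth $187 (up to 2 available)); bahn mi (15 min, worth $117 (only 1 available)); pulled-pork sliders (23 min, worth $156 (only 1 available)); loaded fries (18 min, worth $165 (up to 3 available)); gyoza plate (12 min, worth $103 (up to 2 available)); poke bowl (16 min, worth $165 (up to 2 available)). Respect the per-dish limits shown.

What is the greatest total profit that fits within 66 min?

Taking the top-ratio dishes first gives mushroom risotto + 3×smash burger + 2×halloumi skewers + poke bowl for 1150 (59 min).
Replace poke bowl with shrimp tacos: the trade gains 34 net, giving 1184 at 64 min.

1184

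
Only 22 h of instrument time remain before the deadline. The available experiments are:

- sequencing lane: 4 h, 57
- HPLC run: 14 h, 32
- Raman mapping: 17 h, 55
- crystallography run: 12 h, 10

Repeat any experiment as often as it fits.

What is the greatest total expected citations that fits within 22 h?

Ranking by ratio (expected citations/h): sequencing lane 14.25, Raman mapping 3.24, HPLC run 2.29.
Taking 5×sequencing lane: 20 h used, 285 in expected citations.
The spare 2 h is too small for any remaining experiment, and no exchange beats 285.

285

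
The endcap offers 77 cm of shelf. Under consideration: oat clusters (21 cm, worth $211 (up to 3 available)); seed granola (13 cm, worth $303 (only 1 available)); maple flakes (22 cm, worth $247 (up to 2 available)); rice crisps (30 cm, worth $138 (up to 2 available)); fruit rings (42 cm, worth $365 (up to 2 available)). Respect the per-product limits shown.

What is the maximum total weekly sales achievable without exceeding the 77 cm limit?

972

Density check — seed granola 23.31, maple flakes 11.23, oat clusters 10.05, fruit rings 8.69 are the best per cm.
The ratio heuristic lands on seed granola + 2×maple flakes (797) but leaves 20 cm idle.
The 22 cm tied up in maple flakes is better spent on 2×oat clusters — total rises to 972 (77 cm).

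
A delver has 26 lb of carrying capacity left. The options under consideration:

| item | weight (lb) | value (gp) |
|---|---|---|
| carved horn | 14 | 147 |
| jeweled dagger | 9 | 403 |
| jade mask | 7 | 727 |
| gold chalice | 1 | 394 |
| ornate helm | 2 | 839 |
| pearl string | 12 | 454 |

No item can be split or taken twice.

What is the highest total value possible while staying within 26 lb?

2414

A density-first pass picks jeweled dagger + jade mask + gold chalice + ornate helm — 2363 at 19 lb.
The 9 lb tied up in jeweled dagger is better spent on pearl string — total rises to 2414 (22 lb).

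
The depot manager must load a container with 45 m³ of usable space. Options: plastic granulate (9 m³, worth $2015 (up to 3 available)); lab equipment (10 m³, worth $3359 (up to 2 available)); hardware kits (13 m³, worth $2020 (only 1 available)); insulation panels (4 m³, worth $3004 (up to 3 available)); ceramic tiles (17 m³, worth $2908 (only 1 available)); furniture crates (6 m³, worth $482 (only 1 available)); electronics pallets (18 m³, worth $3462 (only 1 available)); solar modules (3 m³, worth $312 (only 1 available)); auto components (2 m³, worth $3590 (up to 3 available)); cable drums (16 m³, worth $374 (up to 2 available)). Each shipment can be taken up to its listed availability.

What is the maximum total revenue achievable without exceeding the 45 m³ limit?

26982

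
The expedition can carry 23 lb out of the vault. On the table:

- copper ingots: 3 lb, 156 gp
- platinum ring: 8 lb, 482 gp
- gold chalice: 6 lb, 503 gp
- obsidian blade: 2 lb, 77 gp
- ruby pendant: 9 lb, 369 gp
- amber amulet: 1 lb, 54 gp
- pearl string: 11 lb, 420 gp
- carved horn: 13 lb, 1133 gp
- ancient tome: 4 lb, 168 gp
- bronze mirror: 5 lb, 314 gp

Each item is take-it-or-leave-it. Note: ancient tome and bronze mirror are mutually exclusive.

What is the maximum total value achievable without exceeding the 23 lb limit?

1846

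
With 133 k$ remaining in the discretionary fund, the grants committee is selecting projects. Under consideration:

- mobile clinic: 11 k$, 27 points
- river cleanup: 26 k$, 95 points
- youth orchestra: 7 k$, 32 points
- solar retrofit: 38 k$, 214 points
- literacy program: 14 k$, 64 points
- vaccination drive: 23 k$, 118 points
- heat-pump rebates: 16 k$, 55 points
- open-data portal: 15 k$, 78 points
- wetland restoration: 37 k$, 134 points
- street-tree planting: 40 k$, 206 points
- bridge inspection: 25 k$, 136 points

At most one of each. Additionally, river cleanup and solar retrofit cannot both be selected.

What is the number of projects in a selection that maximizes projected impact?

The maximum projected impact within 133 k$ is 706.
One optimal bundle: youth orchestra + solar retrofit + vaccination drive + street-tree planting + bridge inspection (133 k$).
All optima have 5 projects.

5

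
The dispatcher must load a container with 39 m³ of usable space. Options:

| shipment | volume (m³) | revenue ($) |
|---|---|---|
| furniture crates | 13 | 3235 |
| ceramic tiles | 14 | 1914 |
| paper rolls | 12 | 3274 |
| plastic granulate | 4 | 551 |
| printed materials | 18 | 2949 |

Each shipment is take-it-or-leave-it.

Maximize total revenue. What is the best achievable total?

The ratio heuristic lands on furniture crates + paper rolls + plastic granulate (7060) but leaves 10 m³ idle.
Dropping plastic granulate frees 4 m³; slotting in ceramic tiles (14 m³) lifts the total to 8423 at 39 m³.
Nothing else within 39 m³ beats 8423.

8423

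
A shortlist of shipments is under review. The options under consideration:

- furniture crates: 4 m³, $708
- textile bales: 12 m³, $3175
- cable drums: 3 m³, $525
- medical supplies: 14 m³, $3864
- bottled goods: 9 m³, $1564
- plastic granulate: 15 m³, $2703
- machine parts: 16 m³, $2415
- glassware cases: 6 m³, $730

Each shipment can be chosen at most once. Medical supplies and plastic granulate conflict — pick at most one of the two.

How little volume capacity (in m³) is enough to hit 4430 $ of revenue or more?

Minimise m³ subject to total revenue ≥ 4430.
furniture crates + medical supplies reaches 4572 using 18 m³.
Any bundle with less than 18 m³ falls short of 4430.

18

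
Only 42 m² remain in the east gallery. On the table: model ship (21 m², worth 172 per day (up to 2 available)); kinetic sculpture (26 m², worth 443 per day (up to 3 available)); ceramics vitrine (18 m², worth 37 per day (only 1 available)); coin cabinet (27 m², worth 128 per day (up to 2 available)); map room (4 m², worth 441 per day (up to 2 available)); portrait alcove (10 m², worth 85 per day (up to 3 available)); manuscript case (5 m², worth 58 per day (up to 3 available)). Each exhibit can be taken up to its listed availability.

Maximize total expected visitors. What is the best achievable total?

1383

Best packing: kinetic sculpture + 2×map room + manuscript case — 39 m², 1383 total.
The spare 3 m² is too small for any remaining exhibit, and no exchange beats 1383.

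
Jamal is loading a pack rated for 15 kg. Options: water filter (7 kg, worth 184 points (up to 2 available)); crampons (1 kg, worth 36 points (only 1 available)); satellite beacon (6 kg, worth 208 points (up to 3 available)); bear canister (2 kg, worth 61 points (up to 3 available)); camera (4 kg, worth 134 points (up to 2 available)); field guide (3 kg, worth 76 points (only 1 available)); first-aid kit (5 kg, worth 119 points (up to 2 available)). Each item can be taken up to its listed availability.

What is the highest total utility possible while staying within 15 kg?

513

Best packing: crampons + 2×satellite beacon + bear canister — 15 kg, 513 total.
No other feasible combination exceeds 513.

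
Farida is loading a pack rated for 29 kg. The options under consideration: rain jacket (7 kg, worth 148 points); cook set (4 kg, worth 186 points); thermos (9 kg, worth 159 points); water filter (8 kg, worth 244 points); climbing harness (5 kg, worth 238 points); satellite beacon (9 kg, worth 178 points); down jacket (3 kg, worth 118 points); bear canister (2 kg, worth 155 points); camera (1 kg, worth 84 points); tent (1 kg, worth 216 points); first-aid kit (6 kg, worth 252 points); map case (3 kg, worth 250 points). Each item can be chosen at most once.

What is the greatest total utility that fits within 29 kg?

1557

Density check — tent 216.00, camera 84.00, map case 83.33, bear canister 77.50 are the best per kg.
Filling by ratio: cook set + climbing harness + down jacket + bear canister + camera + tent + first-aid kit + map case for 1499, with 4 kg left unused.
Replace cook set with water filter: the trade gains 58 net, giving 1557 at 29 kg.
That's the maximum — no swap from here does better than 1557.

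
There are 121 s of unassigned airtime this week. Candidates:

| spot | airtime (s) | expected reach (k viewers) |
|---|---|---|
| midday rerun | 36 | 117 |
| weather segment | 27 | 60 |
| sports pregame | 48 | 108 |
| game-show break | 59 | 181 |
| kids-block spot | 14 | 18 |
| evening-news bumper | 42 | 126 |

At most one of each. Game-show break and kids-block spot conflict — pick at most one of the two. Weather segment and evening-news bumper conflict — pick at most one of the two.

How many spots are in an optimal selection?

2

Best achievable expected reach is 307.
One optimal bundle: game-show break + evening-news bumper (101 s).
All optima have 2 spots.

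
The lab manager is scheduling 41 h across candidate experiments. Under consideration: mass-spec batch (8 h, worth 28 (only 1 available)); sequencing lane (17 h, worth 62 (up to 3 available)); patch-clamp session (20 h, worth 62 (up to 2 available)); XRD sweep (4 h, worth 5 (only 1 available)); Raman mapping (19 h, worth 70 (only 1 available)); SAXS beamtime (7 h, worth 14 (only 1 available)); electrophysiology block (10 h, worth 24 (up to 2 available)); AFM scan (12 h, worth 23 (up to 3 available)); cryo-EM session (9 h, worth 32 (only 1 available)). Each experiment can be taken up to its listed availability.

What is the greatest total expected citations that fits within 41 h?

138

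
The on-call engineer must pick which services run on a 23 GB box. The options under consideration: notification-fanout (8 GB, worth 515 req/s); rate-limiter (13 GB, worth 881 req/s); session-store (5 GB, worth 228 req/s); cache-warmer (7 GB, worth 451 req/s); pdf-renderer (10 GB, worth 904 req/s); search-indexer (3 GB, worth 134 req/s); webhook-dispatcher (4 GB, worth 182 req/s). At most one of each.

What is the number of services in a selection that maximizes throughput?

Optimal total is 1785.
One optimal bundle: rate-limiter + pdf-renderer (23 GB).
Any selection reaching 1785 contains exactly 2 services.

2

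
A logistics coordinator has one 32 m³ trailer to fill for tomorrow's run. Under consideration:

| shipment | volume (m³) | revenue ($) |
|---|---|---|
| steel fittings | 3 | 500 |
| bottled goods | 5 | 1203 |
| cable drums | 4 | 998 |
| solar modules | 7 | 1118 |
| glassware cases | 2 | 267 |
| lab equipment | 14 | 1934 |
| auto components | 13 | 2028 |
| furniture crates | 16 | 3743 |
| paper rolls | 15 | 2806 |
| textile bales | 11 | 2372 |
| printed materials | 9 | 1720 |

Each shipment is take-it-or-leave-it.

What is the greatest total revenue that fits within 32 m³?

7318

The ratio heuristic lands on steel fittings + bottled goods + cable drums + glassware cases + furniture crates (6711) but leaves 2 m³ idle.
Dropping steel fittings and cable drums and glassware cases frees 9 m³; slotting in textile bales (11 m³) lifts the total to 7318 at 32 m³.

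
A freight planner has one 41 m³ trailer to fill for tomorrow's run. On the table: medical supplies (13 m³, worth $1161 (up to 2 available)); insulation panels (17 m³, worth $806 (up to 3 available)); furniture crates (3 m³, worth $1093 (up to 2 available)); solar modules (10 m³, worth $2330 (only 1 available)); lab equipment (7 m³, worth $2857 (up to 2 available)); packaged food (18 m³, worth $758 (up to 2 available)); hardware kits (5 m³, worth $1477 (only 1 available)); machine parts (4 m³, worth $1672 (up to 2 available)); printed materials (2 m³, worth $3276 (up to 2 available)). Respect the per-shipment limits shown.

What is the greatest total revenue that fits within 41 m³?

19417

Density check — printed materials 1638.00, machine parts 418.00, lab equipment 408.14 are the best per m³.
Greedy by ratio would take 2×furniture crates + 2×lab equipment + hardware kits + 2×machine parts + 2×printed materials: 37 m³ used, total 19273.
Dropping 2×furniture crates frees 6 m³; slotting in solar modules (10 m³) lifts the total to 19417 at 41 m³.
That's the maximum — no swap from here does better than 19417.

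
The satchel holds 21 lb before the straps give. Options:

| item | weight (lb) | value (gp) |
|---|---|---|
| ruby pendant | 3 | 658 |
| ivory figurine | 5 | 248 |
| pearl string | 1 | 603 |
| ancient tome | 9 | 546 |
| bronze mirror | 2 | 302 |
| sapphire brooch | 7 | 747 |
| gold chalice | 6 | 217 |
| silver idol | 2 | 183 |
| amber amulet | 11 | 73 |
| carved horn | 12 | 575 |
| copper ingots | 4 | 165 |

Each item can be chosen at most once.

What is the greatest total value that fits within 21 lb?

2741

Ruby pendant + ivory figurine + pearl string + bronze mirror + sapphire brooch + silver idol uses 20 of the 21 lb and totals 2741.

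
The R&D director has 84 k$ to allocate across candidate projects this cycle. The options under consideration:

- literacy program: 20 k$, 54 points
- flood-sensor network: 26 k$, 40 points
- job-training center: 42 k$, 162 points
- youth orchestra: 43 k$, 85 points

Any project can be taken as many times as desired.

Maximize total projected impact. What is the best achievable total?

324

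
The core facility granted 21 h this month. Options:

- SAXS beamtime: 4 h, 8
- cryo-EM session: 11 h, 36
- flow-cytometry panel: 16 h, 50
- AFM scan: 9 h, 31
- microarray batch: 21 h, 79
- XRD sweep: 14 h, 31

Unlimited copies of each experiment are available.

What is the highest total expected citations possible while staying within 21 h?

Ranking by ratio (expected citations/h): microarray batch 3.76, AFM scan 3.44, cryo-EM session 3.27, flow-cytometry panel 3.12.
Taking microarray batch: 21 h used, 79 in expected citations.
That's the maximum — no swap from here does better than 79.

79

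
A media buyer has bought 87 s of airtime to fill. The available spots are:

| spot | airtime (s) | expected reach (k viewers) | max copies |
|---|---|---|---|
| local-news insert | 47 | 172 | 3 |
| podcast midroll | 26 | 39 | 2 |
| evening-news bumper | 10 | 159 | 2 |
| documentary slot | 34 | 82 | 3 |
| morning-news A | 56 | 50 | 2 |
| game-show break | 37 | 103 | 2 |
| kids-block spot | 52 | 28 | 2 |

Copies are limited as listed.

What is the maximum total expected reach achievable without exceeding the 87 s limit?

490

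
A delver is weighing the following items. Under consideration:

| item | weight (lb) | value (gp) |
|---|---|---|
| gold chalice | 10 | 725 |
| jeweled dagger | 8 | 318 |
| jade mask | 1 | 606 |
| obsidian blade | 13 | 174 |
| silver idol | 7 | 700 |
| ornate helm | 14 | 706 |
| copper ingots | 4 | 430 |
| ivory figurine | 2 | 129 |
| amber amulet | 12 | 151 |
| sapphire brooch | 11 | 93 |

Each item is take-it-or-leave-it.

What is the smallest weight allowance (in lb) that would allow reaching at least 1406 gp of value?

Minimise lb subject to total value ≥ 1406.
jade mask + silver idol + ivory figurine reaches 1435 using 10 lb.
Any bundle with less than 10 lb falls short of 1406.

10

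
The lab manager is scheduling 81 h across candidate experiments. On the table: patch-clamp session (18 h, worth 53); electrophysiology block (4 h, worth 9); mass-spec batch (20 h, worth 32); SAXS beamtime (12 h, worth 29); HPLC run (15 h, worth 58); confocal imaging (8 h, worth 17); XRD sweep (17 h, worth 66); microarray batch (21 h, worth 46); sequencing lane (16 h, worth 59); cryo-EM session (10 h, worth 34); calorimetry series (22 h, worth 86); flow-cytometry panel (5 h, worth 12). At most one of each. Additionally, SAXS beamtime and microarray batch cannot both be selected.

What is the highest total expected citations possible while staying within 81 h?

The ratio ordering already packs tightly: HPLC run + XRD sweep + sequencing lane + cryo-EM session + calorimetry series, 80 h, 303.
The spare 1 h is too small for any remaining experiment, and no feasible exchange beats 303.

303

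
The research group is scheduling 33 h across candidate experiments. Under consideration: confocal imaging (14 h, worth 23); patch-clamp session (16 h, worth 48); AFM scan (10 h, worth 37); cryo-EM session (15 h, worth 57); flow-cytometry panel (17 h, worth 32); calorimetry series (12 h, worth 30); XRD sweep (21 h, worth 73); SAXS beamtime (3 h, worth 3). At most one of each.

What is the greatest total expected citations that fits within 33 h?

By expected citations per h: cryo-EM session 3.80, AFM scan 3.70, XRD sweep 3.48 lead.
Filling by ratio: AFM scan + cryo-EM session + SAXS beamtime for 97, with 5 h left unused.
Dropping cryo-EM session and SAXS beamtime frees 18 h; slotting in XRD sweep (21 h) lifts the total to 110 at 31 h.
Every other selection either busts 33 h or fails to beat 110.

110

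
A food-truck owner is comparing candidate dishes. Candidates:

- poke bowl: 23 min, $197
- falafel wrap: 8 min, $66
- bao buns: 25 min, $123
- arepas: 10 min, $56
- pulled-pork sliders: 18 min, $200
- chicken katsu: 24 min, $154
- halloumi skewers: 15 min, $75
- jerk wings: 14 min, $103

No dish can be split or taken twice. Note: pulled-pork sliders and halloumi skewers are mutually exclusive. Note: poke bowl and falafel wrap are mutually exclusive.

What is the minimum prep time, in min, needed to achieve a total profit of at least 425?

50

Look for the lowest-prep combination reaching 425.
Taking falafel wrap + arepas + pulled-pork sliders + jerk wings gives 425 (≥ 425) for 50 min.
No combination under 50 min hits 425.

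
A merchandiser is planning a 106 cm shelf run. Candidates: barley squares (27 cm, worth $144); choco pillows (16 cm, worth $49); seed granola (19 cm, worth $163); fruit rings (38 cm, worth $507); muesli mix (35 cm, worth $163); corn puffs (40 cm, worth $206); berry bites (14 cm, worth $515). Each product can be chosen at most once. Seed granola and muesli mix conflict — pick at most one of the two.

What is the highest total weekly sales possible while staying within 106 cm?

The ratio ordering already packs tightly: barley squares + seed granola + fruit rings + berry bites, 98 cm, 1329.

1329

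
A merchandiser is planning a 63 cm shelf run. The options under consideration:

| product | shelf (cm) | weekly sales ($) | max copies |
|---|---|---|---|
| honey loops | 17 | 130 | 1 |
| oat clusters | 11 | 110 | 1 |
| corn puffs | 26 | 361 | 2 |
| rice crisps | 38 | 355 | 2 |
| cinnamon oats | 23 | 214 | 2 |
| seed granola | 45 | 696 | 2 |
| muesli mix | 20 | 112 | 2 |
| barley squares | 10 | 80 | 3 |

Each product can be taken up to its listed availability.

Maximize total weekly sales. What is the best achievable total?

832

By weekly sales per cm: seed granola 15.47, corn puffs 13.88, oat clusters 10.00 lead.
The ratio heuristic lands on oat clusters + seed granola (806) but leaves 7 cm idle.
Replace seed granola with 2×corn puffs: the trade gains 26 net, giving 832 at 63 cm.
Every other selection either busts 63 cm or exceeds an availability limit or fails to beat 832.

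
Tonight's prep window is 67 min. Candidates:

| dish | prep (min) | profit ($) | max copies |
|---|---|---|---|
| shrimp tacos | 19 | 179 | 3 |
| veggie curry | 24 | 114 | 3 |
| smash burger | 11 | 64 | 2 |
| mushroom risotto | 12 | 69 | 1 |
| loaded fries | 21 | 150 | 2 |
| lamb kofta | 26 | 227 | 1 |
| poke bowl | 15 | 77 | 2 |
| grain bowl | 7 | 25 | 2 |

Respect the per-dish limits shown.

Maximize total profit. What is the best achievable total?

585

Greedy by ratio would take 3×shrimp tacos + grain bowl: 64 min used, total 562.
Replace shrimp tacos and grain bowl with lamb kofta: the trade gains 23 net, giving 585 at 64 min.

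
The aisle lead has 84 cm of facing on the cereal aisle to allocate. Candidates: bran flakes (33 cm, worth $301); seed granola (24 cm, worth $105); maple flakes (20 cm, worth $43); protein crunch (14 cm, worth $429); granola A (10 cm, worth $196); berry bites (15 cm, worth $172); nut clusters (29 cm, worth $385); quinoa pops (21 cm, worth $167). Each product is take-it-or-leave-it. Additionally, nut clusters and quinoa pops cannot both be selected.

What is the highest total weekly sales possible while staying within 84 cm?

Ranking by ratio (weekly sales/cm): protein crunch 30.64, granola A 19.60, nut clusters 13.28, berry bites 11.47.
The ratio ordering already packs tightly: protein crunch + granola A + berry bites + nut clusters, 68 cm, 1182.
Runner-up bran flakes + protein crunch + nut clusters tops out at 1115.

1182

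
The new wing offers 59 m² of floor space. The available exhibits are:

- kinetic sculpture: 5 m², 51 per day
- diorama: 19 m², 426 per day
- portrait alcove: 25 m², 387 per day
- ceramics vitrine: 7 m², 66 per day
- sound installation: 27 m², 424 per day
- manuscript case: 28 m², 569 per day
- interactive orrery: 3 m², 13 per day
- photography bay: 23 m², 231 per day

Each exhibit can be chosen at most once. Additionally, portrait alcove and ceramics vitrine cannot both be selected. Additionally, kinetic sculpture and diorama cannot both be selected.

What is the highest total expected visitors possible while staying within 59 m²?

By expected visitors per m²: diorama 22.42, manuscript case 20.32, sound installation 15.70 lead.
Best packing: diorama + ceramics vitrine + manuscript case + interactive orrery — 57 m², 1074 total.
The closest alternative, diorama + ceramics vitrine + manuscript case, reaches only 1061.

1074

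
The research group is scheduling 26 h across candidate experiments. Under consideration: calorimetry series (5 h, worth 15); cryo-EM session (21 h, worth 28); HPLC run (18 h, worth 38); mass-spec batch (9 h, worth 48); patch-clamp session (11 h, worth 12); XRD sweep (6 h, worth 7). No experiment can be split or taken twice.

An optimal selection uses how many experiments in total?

3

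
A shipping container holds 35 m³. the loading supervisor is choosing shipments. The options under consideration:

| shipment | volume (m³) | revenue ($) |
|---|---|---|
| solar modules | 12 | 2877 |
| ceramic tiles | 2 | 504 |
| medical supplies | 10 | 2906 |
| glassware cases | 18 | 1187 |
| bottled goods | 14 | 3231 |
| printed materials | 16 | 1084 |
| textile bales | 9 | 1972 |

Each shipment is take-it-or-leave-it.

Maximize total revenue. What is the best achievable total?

8613

Density check — medical supplies 290.60, ceramic tiles 252.00, solar modules 239.75 are the best per m³.
Taking the top-ratio shipments first gives solar modules + ceramic tiles + medical supplies + textile bales for 8259 (33 m³).
Dropping solar modules frees 12 m³; slotting in bottled goods (14 m³) lifts the total to 8613 at 35 m³.
An exhaustive check of the 128 subsets confirms 8613.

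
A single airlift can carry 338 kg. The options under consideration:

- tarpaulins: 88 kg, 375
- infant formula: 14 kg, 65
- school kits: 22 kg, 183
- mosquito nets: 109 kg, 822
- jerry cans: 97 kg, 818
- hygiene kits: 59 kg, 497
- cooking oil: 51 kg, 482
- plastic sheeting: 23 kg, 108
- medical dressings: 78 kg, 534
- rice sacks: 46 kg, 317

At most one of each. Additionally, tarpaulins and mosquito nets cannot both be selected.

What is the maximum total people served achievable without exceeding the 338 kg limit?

Taking school kits + mosquito nets + jerry cans + hygiene kits + cooking oil: 338 kg used, 2802 in people served.
Runner-up infant formula + mosquito nets + jerry cans + hygiene kits + cooking oil tops out at 2684.

2802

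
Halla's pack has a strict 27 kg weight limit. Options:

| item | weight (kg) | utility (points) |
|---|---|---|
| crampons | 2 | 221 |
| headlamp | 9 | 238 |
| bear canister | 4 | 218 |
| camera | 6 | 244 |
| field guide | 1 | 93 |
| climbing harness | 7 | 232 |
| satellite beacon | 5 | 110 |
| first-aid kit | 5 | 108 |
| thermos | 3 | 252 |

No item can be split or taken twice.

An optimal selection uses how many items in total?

6

Best achievable utility is 1277.
For example crampons + bear canister + camera + climbing harness + satellite beacon + thermos achieves it, using 27 kg.
Any selection reaching 1277 contains exactly 6 items.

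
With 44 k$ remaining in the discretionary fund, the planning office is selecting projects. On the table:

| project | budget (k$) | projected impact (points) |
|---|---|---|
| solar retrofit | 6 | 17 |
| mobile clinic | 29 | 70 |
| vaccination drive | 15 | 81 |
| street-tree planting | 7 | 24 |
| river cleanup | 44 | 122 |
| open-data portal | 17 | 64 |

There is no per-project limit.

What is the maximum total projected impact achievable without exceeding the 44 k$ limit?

210

Density check — vaccination drive 5.40, open-data portal 3.76, street-tree planting 3.43 are the best per k$.
The ratio ordering already packs tightly: 2×vaccination drive + 2×street-tree planting, 44 k$, 210.
Every other selection either busts 44 k$ or fails to beat 210.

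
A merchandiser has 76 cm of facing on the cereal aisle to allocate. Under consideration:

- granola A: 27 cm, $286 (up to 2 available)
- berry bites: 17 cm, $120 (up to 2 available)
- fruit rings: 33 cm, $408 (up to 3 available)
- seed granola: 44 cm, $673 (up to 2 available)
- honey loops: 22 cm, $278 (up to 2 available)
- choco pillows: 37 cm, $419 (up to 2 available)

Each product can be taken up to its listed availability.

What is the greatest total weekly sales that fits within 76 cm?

Taking the top-ratio products first gives seed granola + honey loops for 951 (66 cm).
Replace honey loops with granola A: the trade gains 8 net, giving 959 at 71 cm.
Every other selection either busts 76 cm or exceeds an availability limit or fails to beat 959.

959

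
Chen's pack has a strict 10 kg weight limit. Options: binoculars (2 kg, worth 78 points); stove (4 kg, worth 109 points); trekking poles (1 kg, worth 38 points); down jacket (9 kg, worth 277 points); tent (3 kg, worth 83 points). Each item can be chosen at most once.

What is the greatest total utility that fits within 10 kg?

Density check — binoculars 39.00, trekking poles 38.00, down jacket 30.78 are the best per kg.
Taking the top-ratio items first gives binoculars + stove + trekking poles + tent for 308 (10 kg).
The 9 kg tied up in binoculars and stove and tent is better spent on down jacket — total rises to 315 (10 kg).
Next best is binoculars + stove + trekking poles + tent at 308 (10 kg) — short by 7.

315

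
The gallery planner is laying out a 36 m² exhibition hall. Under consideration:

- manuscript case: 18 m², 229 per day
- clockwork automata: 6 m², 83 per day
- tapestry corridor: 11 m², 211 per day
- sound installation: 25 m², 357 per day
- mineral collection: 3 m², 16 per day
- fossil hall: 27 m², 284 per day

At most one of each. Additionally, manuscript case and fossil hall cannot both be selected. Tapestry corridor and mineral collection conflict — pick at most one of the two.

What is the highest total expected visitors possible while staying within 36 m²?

568

Density check — tapestry corridor 19.18, sound installation 14.28, clockwork automata 13.83 are the best per m².
Best packing: tapestry corridor + sound installation — 36 m², 568 total.
Runner-up manuscript case + clockwork automata + tapestry corridor tops out at 523.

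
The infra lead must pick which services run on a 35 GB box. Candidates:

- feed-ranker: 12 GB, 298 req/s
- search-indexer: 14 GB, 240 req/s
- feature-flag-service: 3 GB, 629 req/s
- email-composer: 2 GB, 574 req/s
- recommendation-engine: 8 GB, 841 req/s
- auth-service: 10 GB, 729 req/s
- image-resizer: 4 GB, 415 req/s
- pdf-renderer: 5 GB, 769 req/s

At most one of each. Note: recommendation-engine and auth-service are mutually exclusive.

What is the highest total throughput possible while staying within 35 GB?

3526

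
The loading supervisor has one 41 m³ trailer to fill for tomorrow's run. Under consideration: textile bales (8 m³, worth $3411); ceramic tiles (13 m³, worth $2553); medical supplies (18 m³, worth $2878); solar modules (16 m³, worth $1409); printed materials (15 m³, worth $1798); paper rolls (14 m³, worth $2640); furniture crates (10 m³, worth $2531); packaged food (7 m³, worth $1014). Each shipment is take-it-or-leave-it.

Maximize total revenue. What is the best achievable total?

9596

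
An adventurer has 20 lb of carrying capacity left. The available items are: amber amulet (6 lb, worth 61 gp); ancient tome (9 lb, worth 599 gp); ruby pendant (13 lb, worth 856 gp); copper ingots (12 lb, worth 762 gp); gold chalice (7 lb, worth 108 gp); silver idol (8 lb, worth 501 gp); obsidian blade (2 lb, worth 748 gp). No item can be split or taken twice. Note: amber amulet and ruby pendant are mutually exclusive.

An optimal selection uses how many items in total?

3

Best achievable value is 1848.
For example ancient tome + silver idol + obsidian blade achieves it, using 19 lb.
Any selection reaching 1848 contains exactly 3 items.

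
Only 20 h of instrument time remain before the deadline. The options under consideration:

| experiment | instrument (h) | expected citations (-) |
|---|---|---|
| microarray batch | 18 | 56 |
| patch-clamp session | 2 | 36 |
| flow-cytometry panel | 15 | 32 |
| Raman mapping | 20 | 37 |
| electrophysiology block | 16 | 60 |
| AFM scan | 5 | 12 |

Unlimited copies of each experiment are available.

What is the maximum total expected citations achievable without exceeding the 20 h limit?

360

10×patch-clamp session uses 20 of the 20 h and totals 360.
No other feasible combination exceeds 360.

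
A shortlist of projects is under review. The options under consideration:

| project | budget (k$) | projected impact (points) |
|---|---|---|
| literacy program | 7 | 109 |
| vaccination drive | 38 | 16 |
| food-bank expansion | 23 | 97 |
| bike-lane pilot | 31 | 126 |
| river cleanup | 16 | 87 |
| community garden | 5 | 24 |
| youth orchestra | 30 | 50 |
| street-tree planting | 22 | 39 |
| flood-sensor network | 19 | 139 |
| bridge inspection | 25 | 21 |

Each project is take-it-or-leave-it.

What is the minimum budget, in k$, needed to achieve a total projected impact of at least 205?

Need the lightest bundle worth ≥ 205.
literacy program + flood-sensor network: 248 projected impact at 26 k$.
Any bundle with less than 26 k$ falls short of 205.

26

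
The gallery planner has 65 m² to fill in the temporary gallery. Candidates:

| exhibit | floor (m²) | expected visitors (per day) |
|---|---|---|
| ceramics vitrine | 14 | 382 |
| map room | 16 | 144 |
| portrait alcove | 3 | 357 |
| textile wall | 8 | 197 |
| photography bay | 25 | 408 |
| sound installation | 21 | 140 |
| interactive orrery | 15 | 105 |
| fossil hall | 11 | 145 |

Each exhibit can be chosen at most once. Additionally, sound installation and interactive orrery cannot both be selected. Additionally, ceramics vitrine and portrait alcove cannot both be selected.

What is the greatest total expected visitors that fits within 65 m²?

1251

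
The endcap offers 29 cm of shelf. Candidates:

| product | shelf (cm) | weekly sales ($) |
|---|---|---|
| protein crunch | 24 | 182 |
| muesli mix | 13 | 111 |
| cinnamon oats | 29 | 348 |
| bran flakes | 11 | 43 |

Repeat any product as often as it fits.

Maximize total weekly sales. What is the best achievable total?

Taking cinnamon oats: 29 cm used, 348 in weekly sales.
Nothing else within 29 cm beats 348.

348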